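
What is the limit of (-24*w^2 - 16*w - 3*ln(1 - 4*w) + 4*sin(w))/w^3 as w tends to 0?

Substitution gives 0/0 (the numerator vanishes to order 3).
Expand each term to order w^3: the coefficient of w^3 in -3·ln(1 - 4w) is 64 and in 4·sin(w) is -2/3.
Lower-order terms cancel with the polynomial part, so the numerator is (190/3)·w^3 + o(w^3), and the limit is (190/3)/(1) = 190/3.

190/3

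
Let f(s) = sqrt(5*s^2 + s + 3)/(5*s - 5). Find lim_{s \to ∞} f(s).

√(5)/5

For large |s|, √(5*s^2 + s + 3) ≈ √5·|s| and the denominator ≈ 5s.
Since s → +∞, |s| = s, giving √5/(5) = √(5)/5.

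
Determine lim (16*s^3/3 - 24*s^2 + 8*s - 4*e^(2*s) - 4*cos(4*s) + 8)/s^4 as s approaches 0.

Substitution gives 0/0; apply L'Hôpital's rule 4 times.
After differentiating numerator and denominator 4 times the quotient is (-64*e^(2*s) - 1024*cos(4*s))/(24); at s = 0 this is -136/3.

-136/3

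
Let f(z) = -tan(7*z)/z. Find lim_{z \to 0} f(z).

Substitution gives 0/0.
Since tan(u)/u → 1 as u → 0, tan(7z)/(7z) → 1 and the limit is 7/(-1) = -7.

-7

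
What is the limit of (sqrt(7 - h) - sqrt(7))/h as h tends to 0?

A 0/0 form; rationalise with √(7 - h) + √7. This collapses the numerator to -h, leaving -1/(√(7 - h) + √7) → -1/(2√7) = -√(7)/14.

-√(7)/14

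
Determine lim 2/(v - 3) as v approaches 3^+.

∞

As v → 3⁺, (v - 3) → 0⁺, so (v - 3)^1 → 0⁺ and 2/(v - 3)^1 → ∞.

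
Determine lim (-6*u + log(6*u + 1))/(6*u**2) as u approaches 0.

-3

Direct substitution gives 0/0.
Apply L'Hôpital: lim (-6 + 6/(6*u + 1))/(12*u), still 0/0.
After 2 applications of L'Hôpital's rule the quotient is (-36/(6*u + 1)^2)/(12); substituting u = 0 gives -3.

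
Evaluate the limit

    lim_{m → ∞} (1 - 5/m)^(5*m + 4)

e^(-25)

The base → 1 and the exponent → ∞: a 1^∞ form.
Take logarithms: (5m + 4)·ln(1 - 5/m). Since ln(1+u) ~ u for small u, this behaves like (5m)·(-5/m) → -25.
So the limit is e^(-25).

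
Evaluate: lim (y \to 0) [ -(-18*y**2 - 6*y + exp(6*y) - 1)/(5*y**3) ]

Direct substitution gives 0/0.
Apply L'Hôpital: lim (-36*y + 6*e^(6*y) - 6)/(-15*y^2), still 0/0.
Apply L'Hôpital: lim (36*e^(6*y) - 36)/(-30*y), still 0/0.
After 3 applications of L'Hôpital's rule the quotient is (216*e^(6*y))/(-30); substituting y = 0 gives -36/5.

-36/5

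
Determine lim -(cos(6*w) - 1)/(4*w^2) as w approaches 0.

9/2

Direct substitution gives 0/0.
Apply L'Hôpital: lim (-6*sin(6*w))/(-8*w), still 0/0.
After 2 applications of L'Hôpital's rule the quotient is (-36*cos(6*w))/(-8); substituting w = 0 gives 9/2.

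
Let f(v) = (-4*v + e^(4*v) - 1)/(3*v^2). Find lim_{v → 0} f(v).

Direct substitution gives 0/0.
Apply L'Hôpital: lim (4*e^(4*v) - 4)/(6*v), still 0/0.
After 2 applications of L'Hôpital's rule the quotient is (16*e^(4*v))/(6); substituting v = 0 gives 8/3.

8/3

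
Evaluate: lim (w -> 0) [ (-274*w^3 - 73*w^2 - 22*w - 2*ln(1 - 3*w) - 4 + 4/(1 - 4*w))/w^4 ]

2129/2

Substitution gives 0/0 (the numerator vanishes to order 4).
Expand each term to order w^4: the coefficient of w^4 in 4·1/(1 - 4w) is 1024 and in -2·ln(1 - 3w) is 81/2.
Lower-order terms cancel with the polynomial part, so the numerator is (2129/2)·w^4 + o(w^4), and the limit is (2129/2)/(1) = 2129/2.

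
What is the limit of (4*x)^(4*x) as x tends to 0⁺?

Base → 0⁺ and exponent → 0⁺: a 0^0 form.
Take logs: 4x·ln(4x). This is 0·(−∞); rewriting as ln(4x)/(1/(4x)) and applying L'Hôpital gives 0.
Hence the limit is e^0 = 1.

1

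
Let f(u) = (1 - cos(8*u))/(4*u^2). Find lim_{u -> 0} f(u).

Substitution gives 0/0.
Use (1 − cos θ)/θ² → 1/2 with θ = 8u: the limit is 8²/(2·4) = 8.

8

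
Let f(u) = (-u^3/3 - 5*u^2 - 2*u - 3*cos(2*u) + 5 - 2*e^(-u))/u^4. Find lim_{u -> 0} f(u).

Substitution gives 0/0 (the numerator vanishes to order 4).
Expand each term to order u^4: the coefficient of u^4 in -3·cos(2u) is -2 and in -2·e^(-u) is -1/12.
Lower-order terms cancel with the polynomial part, so the numerator is (-25/12)·u^4 + o(u^4), and the limit is (-25/12)/(1) = -25/12.

-25/12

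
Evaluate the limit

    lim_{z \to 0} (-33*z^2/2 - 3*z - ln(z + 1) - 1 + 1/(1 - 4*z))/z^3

Substitution gives 0/0; apply L'Hôpital's rule 3 times.
After differentiating numerator and denominator 3 times the quotient is (384/(4*z - 1)^4 - 2/(z + 1)^3)/(6); at z = 0 this is 191/3.

191/3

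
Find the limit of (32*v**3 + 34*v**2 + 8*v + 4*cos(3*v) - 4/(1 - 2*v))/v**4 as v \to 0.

Substitution gives 0/0; apply L'Hôpital's rule 4 times.
After differentiating numerator and denominator 4 times the quotient is (324*cos(3*v) + 1536/(2*v - 1)^5)/(24); at v = 0 this is -101/2.

-101/2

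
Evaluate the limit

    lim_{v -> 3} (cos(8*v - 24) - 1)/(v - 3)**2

Direct substitution gives 0/0.
Apply L'Hôpital: lim (-8*sin(8*v - 24))/(2*v - 6), still 0/0.
After 2 applications of L'Hôpital's rule the quotient is (-64*cos(8*v - 24))/(2); substituting v = 3 gives -32.

-32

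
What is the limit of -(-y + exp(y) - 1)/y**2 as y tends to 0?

Direct substitution gives 0/0.
Apply L'Hôpital: lim (e^(y) - 1)/(-2*y), still 0/0.
After 2 applications of L'Hôpital's rule the quotient is (e^(y))/(-2); substituting y = 0 gives -1/2.

-1/2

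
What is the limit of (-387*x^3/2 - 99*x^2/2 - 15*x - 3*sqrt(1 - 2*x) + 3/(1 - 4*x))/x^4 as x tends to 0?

Substitution gives 0/0; apply L'Hôpital's rule 4 times.
After differentiating numerator and denominator 4 times the quotient is (-18432/(4*x - 1)^5 + 45/(1 - 2*x)^(7/2))/(24); at x = 0 this is 6159/8.

6159/8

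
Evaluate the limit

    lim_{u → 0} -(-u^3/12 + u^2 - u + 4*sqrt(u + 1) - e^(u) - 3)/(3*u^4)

19/288

Substitution gives 0/0; apply L'Hôpital's rule 4 times.
After differentiating numerator and denominator 4 times the quotient is (-e^(u) - 15/(4*(u + 1)^(7/2)))/(-72); at u = 0 this is 19/288.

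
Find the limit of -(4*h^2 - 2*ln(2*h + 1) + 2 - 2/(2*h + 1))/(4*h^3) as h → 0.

-8/3

Substitution gives 0/0; apply L'Hôpital's rule 3 times.
After differentiating numerator and denominator 3 times the quotient is (64*(1 - h)/(2*h + 1)^4)/(-24); at h = 0 this is -8/3.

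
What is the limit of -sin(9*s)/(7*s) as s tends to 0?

Substitution gives 0/0.
Write it as (9/(-7))·sin(9s)/(9s); since sin(u)/u → 1, the limit is -9/7.

-9/7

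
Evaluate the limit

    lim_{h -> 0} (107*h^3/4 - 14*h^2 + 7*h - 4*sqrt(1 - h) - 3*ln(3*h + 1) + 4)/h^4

Substitution gives 0/0; apply L'Hôpital's rule 4 times.
After differentiating numerator and denominator 4 times the quotient is (1458/(3*h + 1)^4 + 15/(4*(1 - h)^(7/2)))/(24); at h = 0 this is 1949/32.

1949/32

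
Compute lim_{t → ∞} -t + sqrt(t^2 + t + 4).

This has the form ∞ − ∞. Multiply and divide by the conjugate √(t^2 + t + 4) + t.
That gives (t + 4) / (√(t^2 + t + 4) + t).
Divide numerator and denominator by t: the limit is 1/(2·1) = 1/2.

1/2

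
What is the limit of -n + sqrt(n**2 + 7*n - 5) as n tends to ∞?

7/2

An ∞ − ∞ form. Rationalising with the conjugate, the difference becomes (7n - 5) / (√(n^2 + 7*n - 5) + n).
For large n the denominator behaves like 2·n, so the quotient tends to 7/2 = 7/2.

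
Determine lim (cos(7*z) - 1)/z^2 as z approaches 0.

Direct substitution gives 0/0.
Apply L'Hôpital: lim (-7*sin(7*z))/(2*z), still 0/0.
After 2 applications of L'Hôpital's rule the quotient is (-49*cos(7*z))/(2); substituting z = 0 gives -49/2.

-49/2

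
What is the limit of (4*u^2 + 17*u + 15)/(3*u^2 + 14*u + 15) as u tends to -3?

Direct substitution gives 0/0, so factor. Both numerator and denominator have (u + 3) as a factor.
After cancelling, the expression reduces to (4*u + 5)/(3*u + 5).
Substituting u = -3 gives 7/4.

7/4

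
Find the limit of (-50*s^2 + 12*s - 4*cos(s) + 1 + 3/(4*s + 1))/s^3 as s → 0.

Substitution gives 0/0; apply L'Hôpital's rule 3 times.
After differentiating numerator and denominator 3 times the quotient is (-4*sin(s) - 1152/(4*s + 1)^4)/(6); at s = 0 this is -192.

-192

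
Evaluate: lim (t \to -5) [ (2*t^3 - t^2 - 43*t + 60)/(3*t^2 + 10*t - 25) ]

-117/20

Direct substitution gives 0/0, so factor. Both numerator and denominator have (t + 5) as a factor.
After cancelling, the expression reduces to (2*t^2 - 11*t + 12)/(3*t - 5).
Substituting t = -5 gives -117/20.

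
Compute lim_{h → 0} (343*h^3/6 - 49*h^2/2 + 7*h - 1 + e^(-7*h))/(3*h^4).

2401/72

Direct substitution gives 0/0.
Apply L'Hôpital: lim (343*h^2/2 - 49*h + 7 - 7*e^(-7*h))/(12*h^3), still 0/0.
Apply L'Hôpital: lim (343*h - 49 + 49*e^(-7*h))/(36*h^2), still 0/0.
Apply L'Hôpital: lim (343 - 343*e^(-7*h))/(72*h), still 0/0.
After 4 applications of L'Hôpital's rule the quotient is (2401*e^(-7*h))/(72); substituting h = 0 gives 2401/72.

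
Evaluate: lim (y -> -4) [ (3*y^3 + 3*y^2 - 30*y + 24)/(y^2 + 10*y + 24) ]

Since y = -4 makes numerator and denominator zero, (y + 4) divides both.
Cancelling it gives (3*y^2 - 9*y + 6)/(y + 6); now plug in y = -4 to get 45.

45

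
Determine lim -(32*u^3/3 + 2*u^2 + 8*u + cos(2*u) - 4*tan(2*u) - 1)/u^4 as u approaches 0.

-2/3

Substitution gives 0/0 (the numerator vanishes to order 4).
Expand each term to order u^4: the coefficient of u^4 in cos(2u) is 2/3 and in -4·tan(2u) is 0.
Lower-order terms cancel with the polynomial part, so the numerator is (2/3)·u^4 + o(u^4), and the limit is (2/3)/(-1) = -2/3.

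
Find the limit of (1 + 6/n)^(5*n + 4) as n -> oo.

Let L be the limit and take ln: ln L = lim (5n + 4)·ln(1 + 6/n) = lim (5n + 4)·(6/n + O(1/n²)) = 30.
Hence L = e^(30).

e^(30)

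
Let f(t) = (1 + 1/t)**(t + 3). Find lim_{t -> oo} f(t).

e

Let L be the limit and take ln: ln L = lim (t + 3)·ln(1 + 1/t) = lim (t + 3)·(1/t + O(1/t²)) = 1.
Hence L = e^(1).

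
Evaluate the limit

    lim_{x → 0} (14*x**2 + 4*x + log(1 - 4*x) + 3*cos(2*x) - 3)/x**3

-64/3

Substitution gives 0/0; apply L'Hôpital's rule 3 times.
After differentiating numerator and denominator 3 times the quotient is (24*sin(2*x) + 128/(4*x - 1)^3)/(6); at x = 0 this is -64/3.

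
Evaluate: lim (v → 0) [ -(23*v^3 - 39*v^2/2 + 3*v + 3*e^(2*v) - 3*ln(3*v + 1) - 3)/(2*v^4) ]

Substitution gives 0/0; apply L'Hôpital's rule 4 times.
After differentiating numerator and denominator 4 times the quotient is (48*e^(2*v) + 1458/(3*v + 1)^4)/(-48); at v = 0 this is -251/8.

-251/8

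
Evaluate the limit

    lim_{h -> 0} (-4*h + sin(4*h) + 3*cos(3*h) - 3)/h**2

-27/2

Substitution gives 0/0; apply L'Hôpital's rule 2 times.
After differentiating numerator and denominator 2 times the quotient is (-16*sin(4*h) - 27*cos(3*h))/(2); at h = 0 this is -27/2.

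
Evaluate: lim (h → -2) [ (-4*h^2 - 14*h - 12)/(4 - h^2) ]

At h = -2 both the top and bottom vanish — a removable singularity. Factoring out (h + 2) from each leaves (-4*h - 6)/(2 - h), which at h = -2 equals 1/2.

1/2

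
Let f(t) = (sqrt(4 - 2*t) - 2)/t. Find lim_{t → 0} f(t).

Substitution gives 0/0. Multiply numerator and denominator by the conjugate √(4 - 2t) + √4.
The numerator becomes (4 - 2t) − 4 = -2t, so the expression simplifies to -2/(√(4 - 2t) + √4).
Letting t → 0 gives -2/(2√4) = -1/2.

-1/2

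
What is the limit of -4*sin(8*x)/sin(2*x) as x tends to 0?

-16

Substitution gives 0/0.
Divide numerator and denominator by x: sin(8x)/x → 8 and sin(2x)/x → 2, so the limit is -4·8/2 = -16.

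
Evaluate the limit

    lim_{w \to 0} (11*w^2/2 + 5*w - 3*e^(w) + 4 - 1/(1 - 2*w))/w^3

Substitution gives 0/0 (the numerator vanishes to order 3).
Expand each term to order w^3: the coefficient of w^3 in −1/(1 - 2w) is -8 and in -3·e^(w) is -1/2.
Lower-order terms cancel with the polynomial part, so the numerator is (-17/2)·w^3 + o(w^3), and the limit is (-17/2)/(1) = -17/2.

-17/2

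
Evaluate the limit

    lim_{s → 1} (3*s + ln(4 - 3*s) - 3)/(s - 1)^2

Direct substitution gives 0/0.
Apply L'Hôpital: lim (3 - 3/(4 - 3*s))/(2*s - 2), still 0/0.
After 2 applications of L'Hôpital's rule the quotient is (-9/(4 - 3*s)^2)/(2); substituting s = 1 gives -9/2.

-9/2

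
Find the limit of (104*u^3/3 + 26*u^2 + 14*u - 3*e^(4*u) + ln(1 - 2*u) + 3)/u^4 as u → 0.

Substitution gives 0/0 (the numerator vanishes to order 4).
Expand each term to order u^4: the coefficient of u^4 in ln(1 - 2u) is -4 and in -3·e^(4u) is -32.
Lower-order terms cancel with the polynomial part, so the numerator is (-36)·u^4 + o(u^4), and the limit is (-36)/(1) = -36.

-36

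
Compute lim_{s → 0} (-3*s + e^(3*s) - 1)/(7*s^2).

9/14

Direct substitution gives 0/0.
Apply L'Hôpital: lim (3*e^(3*s) - 3)/(14*s), still 0/0.
After 2 applications of L'Hôpital's rule the quotient is (9*e^(3*s))/(14); substituting s = 0 gives 9/14.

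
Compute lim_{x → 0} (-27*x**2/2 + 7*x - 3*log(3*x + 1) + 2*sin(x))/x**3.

Substitution gives 0/0; apply L'Hôpital's rule 3 times.
After differentiating numerator and denominator 3 times the quotient is (-2*cos(x) - 162/(3*x + 1)^3)/(6); at x = 0 this is -82/3.

-82/3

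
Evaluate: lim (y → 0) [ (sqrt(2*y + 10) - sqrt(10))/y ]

√(10)/10

Substitution gives 0/0. Multiply numerator and denominator by the conjugate √(10 + 2y) + √10.
The numerator becomes (10 + 2y) − 10 = 2y, so the expression simplifies to 2/(√(10 + 2y) + √10).
Letting y → 0 gives 2/(2√10) = √(10)/10.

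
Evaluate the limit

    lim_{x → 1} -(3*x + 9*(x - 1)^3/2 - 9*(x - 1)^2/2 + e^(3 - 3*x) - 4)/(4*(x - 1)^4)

Direct substitution gives 0/0.
Apply L'Hôpital: lim (-9*x + 27*(x - 1)^2/2 - 3*e^(3 - 3*x) + 12)/(-16*(x - 1)^3), still 0/0.
Apply L'Hôpital: lim (27*x + 9*e^(3 - 3*x) - 36)/(-48*(x - 1)^2), still 0/0.
Apply L'Hôpital: lim (27 - 27*e^(3 - 3*x))/(96 - 96*x), still 0/0.
After 4 applications of L'Hôpital's rule the quotient is (81*e^(3 - 3*x))/(-96); substituting x = 1 gives -27/32.

-27/32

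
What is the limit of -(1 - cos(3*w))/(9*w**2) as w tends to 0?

Substitution gives 0/0.
Use (1 − cos u)/u² → 1/2 with u = 3w: the limit is 3²/(2·(-9)) = -1/2.

-1/2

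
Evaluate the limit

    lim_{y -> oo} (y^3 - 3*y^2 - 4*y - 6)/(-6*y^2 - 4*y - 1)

-∞

The numerator has higher degree (3 > 2); the quotient behaves like (1/(-6))·y^1 for large |y|.
As y → +∞ this diverges to -∞.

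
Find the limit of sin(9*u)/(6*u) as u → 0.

3/2

Substitution gives 0/0.
Write it as (9/6)·sin(9u)/(9u); since sin(θ)/θ → 1, the limit is 3/2.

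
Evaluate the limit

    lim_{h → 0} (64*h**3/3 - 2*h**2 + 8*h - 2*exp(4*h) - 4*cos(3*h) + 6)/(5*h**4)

Substitution gives 0/0 (the numerator vanishes to order 4).
Expand each term to order h^4: the coefficient of h^4 in -4·cos(3h) is -27/2 and in -2·e^(4h) is -64/3.
Lower-order terms cancel with the polynomial part, so the numerator is (-209/6)·h^4 + o(h^4), and the limit is (-209/6)/(5) = -209/30.

-209/30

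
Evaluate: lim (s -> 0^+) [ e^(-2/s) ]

0

As s → 0⁺, -2/(s) → −∞, so e^(-2/(s)) → 0.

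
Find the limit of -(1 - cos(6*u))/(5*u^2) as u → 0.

Substitution gives 0/0.
Use (1 − cos θ)/θ² → 1/2 with θ = 6u: the limit is 6²/(2·(-5)) = -18/5.

-18/5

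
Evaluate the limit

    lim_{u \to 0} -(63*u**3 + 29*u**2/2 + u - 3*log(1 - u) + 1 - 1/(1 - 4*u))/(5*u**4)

Substitution gives 0/0 (the numerator vanishes to order 4).
Expand each term to order u^4: the coefficient of u^4 in −1/(1 - 4u) is -256 and in -3·ln(1 - u) is 3/4.
Lower-order terms cancel with the polynomial part, so the numerator is (-1021/4)·u^4 + o(u^4), and the limit is (-1021/4)/(-5) = 1021/20.

1021/20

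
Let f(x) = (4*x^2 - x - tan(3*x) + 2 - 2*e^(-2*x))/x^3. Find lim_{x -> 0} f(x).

Substitution gives 0/0; apply L'Hôpital's rule 3 times.
After differentiating numerator and denominator 3 times the quotient is (-162*tan(3*x)^4 - 216*tan(3*x)^2 - 54 + 16*e^(-2*x))/(6); at x = 0 this is -19/3.

-19/3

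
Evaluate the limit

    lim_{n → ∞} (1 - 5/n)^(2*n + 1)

Let L be the limit and take ln: ln L = lim (2n + 1)·ln(1 - 5/n) = lim (2n + 1)·(-5/n + O(1/n²)) = -10.
Hence L = e^(-10).

e^(-10)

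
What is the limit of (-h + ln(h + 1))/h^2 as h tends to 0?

Direct substitution gives 0/0.
Apply L'Hôpital: lim (-1 + 1/(h + 1))/(2*h), still 0/0.
After 2 applications of L'Hôpital's rule the quotient is (-1/(h + 1)^2)/(2); substituting h = 0 gives -1/2.

-1/2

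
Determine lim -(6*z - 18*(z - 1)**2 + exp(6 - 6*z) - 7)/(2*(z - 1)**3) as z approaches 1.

Direct substitution gives 0/0.
Apply L'Hôpital: lim (-36*z - 6*e^(6 - 6*z) + 42)/(-6*(z - 1)^2), still 0/0.
Apply L'Hôpital: lim (36*e^(6 - 6*z) - 36)/(12 - 12*z), still 0/0.
After 3 applications of L'Hôpital's rule the quotient is (-216*e^(6 - 6*z))/(-12); substituting z = 1 gives 18.

18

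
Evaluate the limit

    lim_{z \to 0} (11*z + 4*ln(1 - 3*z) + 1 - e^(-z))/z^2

Substitution gives 0/0; apply L'Hôpital's rule 2 times.
After differentiating numerator and denominator 2 times the quotient is (-e^(-z) - 36/(3*z - 1)^2)/(2); at z = 0 this is -37/2.

-37/2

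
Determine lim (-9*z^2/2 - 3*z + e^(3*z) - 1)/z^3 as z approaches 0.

9/2

Direct substitution gives 0/0.
Apply L'Hôpital: lim (-9*z + 3*e^(3*z) - 3)/(3*z^2), still 0/0.
Apply L'Hôpital: lim (9*e^(3*z) - 9)/(6*z), still 0/0.
After 3 applications of L'Hôpital's rule the quotient is (27*e^(3*z))/(6); substituting z = 0 gives 9/2.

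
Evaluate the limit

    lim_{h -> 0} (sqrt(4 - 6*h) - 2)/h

-3/2

A 0/0 form; rationalise with √(4 - 6h) + √4. This collapses the numerator to -6h, leaving -6/(√(4 - 6h) + √4) → -6/(2√4) = -3/2.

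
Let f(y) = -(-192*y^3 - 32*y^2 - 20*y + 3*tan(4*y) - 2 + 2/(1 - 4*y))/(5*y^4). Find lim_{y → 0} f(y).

Substitution gives 0/0 (the numerator vanishes to order 4).
Expand each term to order y^4: the coefficient of y^4 in 2·1/(1 - 4y) is 512 and in 3·tan(4y) is 0.
Lower-order terms cancel with the polynomial part, so the numerator is (512)·y^4 + o(y^4), and the limit is (512)/(-5) = -512/5.

-512/5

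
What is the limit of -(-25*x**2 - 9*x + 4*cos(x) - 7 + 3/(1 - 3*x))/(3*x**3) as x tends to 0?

-27

Substitution gives 0/0; apply L'Hôpital's rule 3 times.
After differentiating numerator and denominator 3 times the quotient is (4*sin(x) + 486/(3*x - 1)^4)/(-18); at x = 0 this is -27.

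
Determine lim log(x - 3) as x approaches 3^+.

-∞

As x → 3⁺, x - 3 → 0⁺ and ln(x - 3) → −∞.
Multiplying by 1 gives -∞.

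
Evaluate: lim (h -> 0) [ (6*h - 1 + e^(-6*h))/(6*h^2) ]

3

Direct substitution gives 0/0.
Apply L'Hôpital: lim (6 - 6*e^(-6*h))/(12*h), still 0/0.
After 2 applications of L'Hôpital's rule the quotient is (36*e^(-6*h))/(12); substituting h = 0 gives 3.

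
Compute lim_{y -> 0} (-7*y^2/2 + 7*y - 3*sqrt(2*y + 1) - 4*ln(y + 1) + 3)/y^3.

-17/6

Substitution gives 0/0; apply L'Hôpital's rule 3 times.
After differentiating numerator and denominator 3 times the quotient is (-9/(2*y + 1)^(5/2) - 8/(y + 1)^3)/(6); at y = 0 this is -17/6.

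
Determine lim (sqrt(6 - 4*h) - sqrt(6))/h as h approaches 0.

-√(6)/3

Substitution gives 0/0. Multiply numerator and denominator by the conjugate √(6 - 4h) + √6.
The numerator becomes (6 - 4h) − 6 = -4h, so the expression simplifies to -4/(√(6 - 4h) + √6).
Letting h → 0 gives -4/(2√6) = -√(6)/3.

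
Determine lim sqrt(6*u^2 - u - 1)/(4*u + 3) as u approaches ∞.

√(6)/4

For large |u|, √(6*u^2 - u - 1) ≈ √6·|u| and the denominator ≈ 4u.
Since u → +∞, |u| = u, giving √6/(4) = √(6)/4.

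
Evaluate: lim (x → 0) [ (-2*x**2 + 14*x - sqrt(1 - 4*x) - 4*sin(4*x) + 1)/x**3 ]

Substitution gives 0/0 (the numerator vanishes to order 3).
Expand each term to order x^3: the coefficient of x^3 in -4·sin(4x) is 128/3 and in −√(1 - 4x) is 4.
Lower-order terms cancel with the polynomial part, so the numerator is (140/3)·x^3 + o(x^3), and the limit is (140/3)/(1) = 140/3.

140/3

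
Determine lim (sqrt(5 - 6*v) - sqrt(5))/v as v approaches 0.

-3*√(5)/5

Substitution gives 0/0. Multiply numerator and denominator by the conjugate √(5 - 6v) + √5.
The numerator becomes (5 - 6v) − 5 = -6v, so the expression simplifies to -6/(√(5 - 6v) + √5).
Letting v → 0 gives -6/(2√5) = -3*√(5)/5.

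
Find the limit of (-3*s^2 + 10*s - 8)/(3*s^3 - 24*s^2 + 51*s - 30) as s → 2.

2/9

Since s = 2 makes numerator and denominator zero, (s - 2) divides both.
Cancelling it gives (4 - 3*s)/(3*s^2 - 18*s + 15); now plug in s = 2 to get 2/9.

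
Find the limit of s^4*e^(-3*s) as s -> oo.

Write as s^4/e^{3s}, an ∞/∞ form.
Exponential growth dominates any polynomial, so repeated L'Hôpital (or the standard result) gives 0.

0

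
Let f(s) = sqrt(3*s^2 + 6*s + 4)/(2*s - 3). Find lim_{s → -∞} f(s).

For large |s|, √(3*s^2 + 6*s + 4) ≈ √3·|s| and the denominator ≈ 2s.
Since s → −∞, |s| = −s, giving −√3/(2) = -√(3)/2.

-√(3)/2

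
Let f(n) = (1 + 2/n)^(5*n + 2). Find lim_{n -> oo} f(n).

Write it as [(1 + 2/n)^n]^(5) · (1 + 2/n)^(2). The bracketed term tends to e^(2) and the second factor to 1, so the limit is e^(10).

e^(10)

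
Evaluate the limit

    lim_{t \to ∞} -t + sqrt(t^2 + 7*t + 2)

An ∞ − ∞ form. Rationalising with the conjugate, the difference becomes (7t + 2) / (√(t^2 + 7*t + 2) + t).
For large t the denominator behaves like 2·t, so the quotient tends to 7/2 = 7/2.

7/2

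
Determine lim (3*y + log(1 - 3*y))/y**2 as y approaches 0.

-9/2

Direct substitution gives 0/0.
Apply L'Hôpital: lim (3 - 3/(1 - 3*y))/(2*y), still 0/0.
After 2 applications of L'Hôpital's rule the quotient is (-9/(1 - 3*y)^2)/(2); substituting y = 0 gives -9/2.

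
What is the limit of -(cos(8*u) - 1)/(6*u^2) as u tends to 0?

16/3

Direct substitution gives 0/0.
Apply L'Hôpital: lim (-8*sin(8*u))/(-12*u), still 0/0.
After 2 applications of L'Hôpital's rule the quotient is (-64*cos(8*u))/(-12); substituting u = 0 gives 16/3.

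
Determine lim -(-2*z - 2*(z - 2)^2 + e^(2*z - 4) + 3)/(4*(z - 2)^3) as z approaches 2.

-1/3

Direct substitution gives 0/0.
Apply L'Hôpital: lim (-4*z + 2*e^(2*z - 4) + 6)/(-12*(z - 2)^2), still 0/0.
Apply L'Hôpital: lim (4*e^(2*z - 4) - 4)/(48 - 24*z), still 0/0.
After 3 applications of L'Hôpital's rule the quotient is (8*e^(2*z - 4))/(-24); substituting z = 2 gives -1/3.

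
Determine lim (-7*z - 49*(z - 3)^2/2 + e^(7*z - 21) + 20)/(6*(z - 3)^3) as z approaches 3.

343/36

Direct substitution gives 0/0.
Apply L'Hôpital: lim (-49*z + 7*e^(7*z - 21) + 140)/(18*(z - 3)^2), still 0/0.
Apply L'Hôpital: lim (49*e^(7*z - 21) - 49)/(36*z - 108), still 0/0.
After 3 applications of L'Hôpital's rule the quotient is (343*e^(7*z - 21))/(36); substituting z = 3 gives 343/36.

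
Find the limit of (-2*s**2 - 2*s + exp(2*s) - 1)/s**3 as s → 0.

4/3

Direct substitution gives 0/0.
Apply L'Hôpital: lim (-4*s + 2*e^(2*s) - 2)/(3*s^2), still 0/0.
Apply L'Hôpital: lim (4*e^(2*s) - 4)/(6*s), still 0/0.
After 3 applications of L'Hôpital's rule the quotient is (8*e^(2*s))/(6); substituting s = 0 gives 4/3.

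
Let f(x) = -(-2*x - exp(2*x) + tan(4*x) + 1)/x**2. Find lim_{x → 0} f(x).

Substitution gives 0/0 (the numerator vanishes to order 2).
Expand each term to order x^2: the coefficient of x^2 in tan(4x) is 0 and in −e^(2x) is -2.
Lower-order terms cancel with the polynomial part, so the numerator is (-2)·x^2 + o(x^2), and the limit is (-2)/(-1) = 2.

2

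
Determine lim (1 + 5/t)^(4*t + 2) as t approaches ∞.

Let L be the limit and take ln: ln L = lim (4t + 2)·ln(1 + 5/t) = lim (4t + 2)·(5/t + O(1/t²)) = 20.
Hence L = e^(20).

e^(20)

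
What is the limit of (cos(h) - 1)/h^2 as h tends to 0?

-1/2

Direct substitution gives 0/0.
Apply L'Hôpital: lim (-sin(h))/(2*h), still 0/0.
After 2 applications of L'Hôpital's rule the quotient is (-cos(h))/(2); substituting h = 0 gives -1/2.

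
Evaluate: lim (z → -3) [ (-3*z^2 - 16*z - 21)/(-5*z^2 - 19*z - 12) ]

Since z = -3 makes numerator and denominator zero, (z + 3) divides both.
Cancelling it gives (-3*z - 7)/(-5*z - 4); now plug in z = -3 to get 2/11.

2/11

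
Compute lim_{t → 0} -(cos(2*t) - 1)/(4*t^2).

Direct substitution gives 0/0.
Apply L'Hôpital: lim (-2*sin(2*t))/(-8*t), still 0/0.
After 2 applications of L'Hôpital's rule the quotient is (-4*cos(2*t))/(-8); substituting t = 0 gives 1/2.

1/2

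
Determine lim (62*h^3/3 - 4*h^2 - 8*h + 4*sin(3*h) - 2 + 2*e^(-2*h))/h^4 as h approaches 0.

4/3

Substitution gives 0/0 (the numerator vanishes to order 4).
Expand each term to order h^4: the coefficient of h^4 in 4·sin(3h) is 0 and in 2·e^(-2h) is 4/3.
Lower-order terms cancel with the polynomial part, so the numerator is (4/3)·h^4 + o(h^4), and the limit is (4/3)/(1) = 4/3.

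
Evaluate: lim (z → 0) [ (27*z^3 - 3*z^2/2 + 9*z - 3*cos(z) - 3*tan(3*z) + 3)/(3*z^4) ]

Substitution gives 0/0 (the numerator vanishes to order 4).
Expand each term to order z^4: the coefficient of z^4 in -3·tan(3z) is 0 and in -3·cos(z) is -1/8.
Lower-order terms cancel with the polynomial part, so the numerator is (-1/8)·z^4 + o(z^4), and the limit is (-1/8)/(3) = -1/24.

-1/24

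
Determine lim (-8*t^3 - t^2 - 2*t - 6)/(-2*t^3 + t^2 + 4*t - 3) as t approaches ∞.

Numerator and denominator both have degree 3.
Dividing every term by t^3, all lower-order terms vanish and the limit is the ratio of leading coefficients, -8/(-2) = 4.

4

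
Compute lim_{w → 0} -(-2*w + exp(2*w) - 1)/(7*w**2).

-2/7

Direct substitution gives 0/0.
Apply L'Hôpital: lim (2*e^(2*w) - 2)/(-14*w), still 0/0.
After 2 applications of L'Hôpital's rule the quotient is (4*e^(2*w))/(-14); substituting w = 0 gives -2/7.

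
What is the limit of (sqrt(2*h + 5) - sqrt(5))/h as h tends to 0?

A 0/0 form; rationalise with √(5 + 2h) + √5. This collapses the numerator to 2h, leaving 2/(√(5 + 2h) + √5) → 2/(2√5) = √(5)/5.

√(5)/5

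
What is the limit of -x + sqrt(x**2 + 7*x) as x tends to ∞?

An ∞ − ∞ form. Rationalising with the conjugate, the difference becomes (7x) / (√(x^2 + 7*x) + x).
For large x the denominator behaves like 2·x, so the quotient tends to 7/2 = 7/2.

7/2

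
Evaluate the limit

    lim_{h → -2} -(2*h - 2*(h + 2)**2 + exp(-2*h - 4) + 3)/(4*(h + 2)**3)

Direct substitution gives 0/0.
Apply L'Hôpital: lim (-4*h - 2*e^(-2*h - 4) - 6)/(-12*(h + 2)^2), still 0/0.
Apply L'Hôpital: lim (4*e^(-2*h - 4) - 4)/(-24*h - 48), still 0/0.
After 3 applications of L'Hôpital's rule the quotient is (-8*e^(-2*h - 4))/(-24); substituting h = -2 gives 1/3.

1/3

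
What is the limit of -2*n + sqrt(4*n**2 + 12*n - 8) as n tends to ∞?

3

An ∞ − ∞ form. Rationalising with the conjugate, the difference becomes (12n - 8) / (√(4*n^2 + 12*n - 8) + 2n).
For large n the denominator behaves like 2·2n, so the quotient tends to 12/4 = 3.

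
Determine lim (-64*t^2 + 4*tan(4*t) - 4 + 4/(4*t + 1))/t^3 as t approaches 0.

-512/3

Substitution gives 0/0; apply L'Hôpital's rule 3 times.
After differentiating numerator and denominator 3 times the quotient is (1536*tan(4*t)^2/cos(4*t)^2 + 512/cos(4*t)^2 - 1536/(4*t + 1)^4)/(6); at t = 0 this is -512/3.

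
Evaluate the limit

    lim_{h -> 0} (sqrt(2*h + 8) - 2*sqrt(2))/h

Substitution gives 0/0. Multiply numerator and denominator by the conjugate √(8 + 2h) + √8.
The numerator becomes (8 + 2h) − 8 = 2h, so the expression simplifies to 2/(√(8 + 2h) + √8).
Letting h → 0 gives 2/(2√8) = √(2)/4.

√(2)/4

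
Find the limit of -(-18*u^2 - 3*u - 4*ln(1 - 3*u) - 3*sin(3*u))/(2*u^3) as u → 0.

-99/4

Substitution gives 0/0 (the numerator vanishes to order 3).
Expand each term to order u^3: the coefficient of u^3 in -3·sin(3u) is 27/2 and in -4·ln(1 - 3u) is 36.
Lower-order terms cancel with the polynomial part, so the numerator is (99/2)·u^3 + o(u^3), and the limit is (99/2)/(-2) = -99/4.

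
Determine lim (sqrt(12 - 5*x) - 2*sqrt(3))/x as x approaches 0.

-5*√(3)/12

Substitution gives 0/0. Multiply numerator and denominator by the conjugate √(12 - 5x) + √12.
The numerator becomes (12 - 5x) − 12 = -5x, so the expression simplifies to -5/(√(12 - 5x) + √12).
Letting x → 0 gives -5/(2√12) = -5*√(3)/12.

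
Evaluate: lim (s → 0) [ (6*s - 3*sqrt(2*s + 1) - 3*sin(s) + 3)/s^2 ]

Substitution gives 0/0 (the numerator vanishes to order 2).
Expand each term to order s^2: the coefficient of s^2 in -3·sin(s) is 0 and in -3·√(1 + 2s) is 3/2.
Lower-order terms cancel with the polynomial part, so the numerator is (3/2)·s^2 + o(s^2), and the limit is (3/2)/(1) = 3/2.

3/2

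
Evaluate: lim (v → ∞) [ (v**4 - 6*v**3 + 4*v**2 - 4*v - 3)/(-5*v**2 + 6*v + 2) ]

-∞

The numerator has higher degree (4 > 2); the quotient behaves like (1/(-5))·v^2 for large |v|.
As v → +∞ this diverges to -∞.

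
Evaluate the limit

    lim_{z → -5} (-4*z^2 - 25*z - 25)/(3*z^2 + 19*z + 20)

-15/11

Since z = -5 makes numerator and denominator zero, (z + 5) divides both.
Cancelling it gives (-4*z - 5)/(3*z + 4); now plug in z = -5 to get -15/11.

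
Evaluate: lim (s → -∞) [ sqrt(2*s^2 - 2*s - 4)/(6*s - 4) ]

-√(2)/6

For large |s|, √(2*s^2 - 2*s - 4) ≈ √2·|s| and the denominator ≈ 6s.
Since s → −∞, |s| = −s, giving −√2/(6) = -√(2)/6.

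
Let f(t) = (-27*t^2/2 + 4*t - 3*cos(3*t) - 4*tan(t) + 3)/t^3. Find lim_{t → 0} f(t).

-4/3

Substitution gives 0/0; apply L'Hôpital's rule 3 times.
After differentiating numerator and denominator 3 times the quotient is (-81*sin(3*t) - 24*tan(t)^4 - 32*tan(t)^2 - 8)/(6); at t = 0 this is -4/3.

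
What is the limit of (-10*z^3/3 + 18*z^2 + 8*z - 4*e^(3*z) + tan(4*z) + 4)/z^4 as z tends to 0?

-27/2

Substitution gives 0/0; apply L'Hôpital's rule 4 times.
After differentiating numerator and denominator 4 times the quotient is (-324*e^(3*z) + 6144*tan(4*z)^5 + 10240*tan(4*z)^3 + 4096*tan(4*z))/(24); at z = 0 this is -27/2.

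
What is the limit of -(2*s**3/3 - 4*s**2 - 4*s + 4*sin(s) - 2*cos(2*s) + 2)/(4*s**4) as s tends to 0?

1/3

Substitution gives 0/0; apply L'Hôpital's rule 4 times.
After differentiating numerator and denominator 4 times the quotient is (4*sin(s) - 32*cos(2*s))/(-96); at s = 0 this is 1/3.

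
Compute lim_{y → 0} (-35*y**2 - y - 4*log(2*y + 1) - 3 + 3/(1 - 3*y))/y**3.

Substitution gives 0/0; apply L'Hôpital's rule 3 times.
After differentiating numerator and denominator 3 times the quotient is (486/(3*y - 1)^4 - 64/(2*y + 1)^3)/(6); at y = 0 this is 211/3.

211/3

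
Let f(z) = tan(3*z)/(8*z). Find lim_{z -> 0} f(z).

3/8

Substitution gives 0/0.
Since tan(u)/u → 1 as u → 0, tan(3z)/(3z) → 1 and the limit is 3/8.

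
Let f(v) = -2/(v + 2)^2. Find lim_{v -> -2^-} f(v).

-∞

As v → -2⁻, (v + 2) → 0⁻, so (v + 2)^2 → 0⁺ and -2/(v + 2)^2 → -∞.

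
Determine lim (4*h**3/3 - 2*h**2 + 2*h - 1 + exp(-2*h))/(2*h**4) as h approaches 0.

1/3

Direct substitution gives 0/0.
Apply L'Hôpital: lim (4*h^2 - 4*h + 2 - 2*e^(-2*h))/(8*h^3), still 0/0.
Apply L'Hôpital: lim (8*h - 4 + 4*e^(-2*h))/(24*h^2), still 0/0.
Apply L'Hôpital: lim (8 - 8*e^(-2*h))/(48*h), still 0/0.
After 4 applications of L'Hôpital's rule the quotient is (16*e^(-2*h))/(48); substituting h = 0 gives 1/3.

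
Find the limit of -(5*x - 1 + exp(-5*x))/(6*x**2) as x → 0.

-25/12

Direct substitution gives 0/0.
Apply L'Hôpital: lim (5 - 5*e^(-5*x))/(-12*x), still 0/0.
After 2 applications of L'Hôpital's rule the quotient is (25*e^(-5*x))/(-12); substituting x = 0 gives -25/12.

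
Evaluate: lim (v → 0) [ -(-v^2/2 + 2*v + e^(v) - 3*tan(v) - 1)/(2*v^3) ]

Substitution gives 0/0 (the numerator vanishes to order 3).
Expand each term to order v^3: the coefficient of v^3 in e^(v) is 1/6 and in -3·tan(v) is -1.
Lower-order terms cancel with the polynomial part, so the numerator is (-5/6)·v^3 + o(v^3), and the limit is (-5/6)/(-2) = 5/12.

5/12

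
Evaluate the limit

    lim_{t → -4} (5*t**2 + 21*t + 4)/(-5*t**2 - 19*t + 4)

-19/21

Direct substitution gives 0/0, so factor. Both numerator and denominator have (t + 4) as a factor.
After cancelling, the expression reduces to (5*t + 1)/(1 - 5*t).
Substituting t = -4 gives -19/21.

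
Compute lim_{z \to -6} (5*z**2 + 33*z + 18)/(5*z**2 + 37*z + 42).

At z = -6 both the top and bottom vanish — a removable singularity. Factoring out (z + 6) from each leaves (5*z + 3)/(5*z + 7), which at z = -6 equals 27/23.

27/23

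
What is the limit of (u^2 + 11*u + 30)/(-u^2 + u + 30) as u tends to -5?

1/11

Direct substitution gives 0/0, so factor. Both numerator and denominator have (u + 5) as a factor.
After cancelling, the expression reduces to (u + 6)/(6 - u).
Substituting u = -5 gives 1/11.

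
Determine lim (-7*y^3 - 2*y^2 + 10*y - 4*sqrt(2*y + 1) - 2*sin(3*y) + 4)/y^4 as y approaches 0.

Substitution gives 0/0; apply L'Hôpital's rule 4 times.
After differentiating numerator and denominator 4 times the quotient is (-162*sin(3*y) + 60/(2*y + 1)^(7/2))/(24); at y = 0 this is 5/2.

5/2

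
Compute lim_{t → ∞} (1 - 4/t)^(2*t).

e^(-8)

Write it as [(1 - 4/t)^t]^(2) · (1 - 4/t)^(0). The bracketed term tends to e^(-4) and the second factor to 1, so the limit is e^(-8).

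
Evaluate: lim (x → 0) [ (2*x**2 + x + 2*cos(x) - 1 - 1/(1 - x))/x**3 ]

Substitution gives 0/0 (the numerator vanishes to order 3).
Expand each term to order x^3: the coefficient of x^3 in 2·cos(x) is 0 and in −1/(1 - x) is -1.
Lower-order terms cancel with the polynomial part, so the numerator is (-1)·x^3 + o(x^3), and the limit is (-1)/(1) = -1.

-1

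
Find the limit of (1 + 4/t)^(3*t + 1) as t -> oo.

e^(12)

Let L be the limit and take ln: ln L = lim (3t + 1)·ln(1 + 4/t) = lim (3t + 1)·(4/t + O(1/t²)) = 12.
Hence L = e^(12).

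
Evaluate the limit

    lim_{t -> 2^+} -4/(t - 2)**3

As t → 2⁺, (t - 2) → 0⁺, so (t - 2)^3 → 0⁺ and -4/(t - 2)^3 → -∞.

-∞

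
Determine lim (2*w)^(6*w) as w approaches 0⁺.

1

Base → 0⁺ and exponent → 0⁺: a 0^0 form.
Take logs: 6w·ln(2w). This is 0·(−∞); rewriting as ln(2w)/(1/(6w)) and applying L'Hôpital gives 0.
Hence the limit is e^0 = 1.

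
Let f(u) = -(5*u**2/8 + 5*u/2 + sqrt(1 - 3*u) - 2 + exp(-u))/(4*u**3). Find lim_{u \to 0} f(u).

89/192

Substitution gives 0/0; apply L'Hôpital's rule 3 times.
After differentiating numerator and denominator 3 times the quotient is (-e^(-u) - 81/(8*(1 - 3*u)^(5/2)))/(-24); at u = 0 this is 89/192.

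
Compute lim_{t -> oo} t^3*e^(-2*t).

Write as t^3/e^{2t}, an ∞/∞ form.
Exponential growth dominates any polynomial, so repeated L'Hôpital (or the standard result) gives 0.

0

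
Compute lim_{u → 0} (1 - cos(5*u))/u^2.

Substitution gives 0/0.
Use (1 − cos θ)/θ² → 1/2 with θ = 5u: the limit is 5²/(2·1) = 25/2.

25/2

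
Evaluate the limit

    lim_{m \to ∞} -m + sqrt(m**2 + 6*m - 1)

This has the form ∞ − ∞. Multiply and divide by the conjugate √(m^2 + 6*m - 1) + m.
That gives (6m - 1) / (√(m^2 + 6*m - 1) + m).
Divide numerator and denominator by m: the limit is 6/(2·1) = 3.

3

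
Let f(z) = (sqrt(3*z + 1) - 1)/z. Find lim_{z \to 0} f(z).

3/2

A 0/0 form; rationalise with √(1 + 3z) + √1. This collapses the numerator to 3z, leaving 3/(√(1 + 3z) + √1) → 3/(2√1) = 3/2.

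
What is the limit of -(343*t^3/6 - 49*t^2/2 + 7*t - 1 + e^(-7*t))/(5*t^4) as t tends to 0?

Direct substitution gives 0/0.
Apply L'Hôpital: lim (343*t^2/2 - 49*t + 7 - 7*e^(-7*t))/(-20*t^3), still 0/0.
Apply L'Hôpital: lim (343*t - 49 + 49*e^(-7*t))/(-60*t^2), still 0/0.
Apply L'Hôpital: lim (343 - 343*e^(-7*t))/(-120*t), still 0/0.
After 4 applications of L'Hôpital's rule the quotient is (2401*e^(-7*t))/(-120); substituting t = 0 gives -2401/120.

-2401/120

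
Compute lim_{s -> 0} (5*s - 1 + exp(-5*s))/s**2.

25/2

Direct substitution gives 0/0.
Apply L'Hôpital: lim (5 - 5*e^(-5*s))/(2*s), still 0/0.
After 2 applications of L'Hôpital's rule the quotient is (25*e^(-5*s))/(2); substituting s = 0 gives 25/2.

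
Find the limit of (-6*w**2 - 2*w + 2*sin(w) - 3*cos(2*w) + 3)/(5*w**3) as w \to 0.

Substitution gives 0/0; apply L'Hôpital's rule 3 times.
After differentiating numerator and denominator 3 times the quotient is (-2*(24*sin(w) + 1)*cos(w))/(30); at w = 0 this is -1/15.

-1/15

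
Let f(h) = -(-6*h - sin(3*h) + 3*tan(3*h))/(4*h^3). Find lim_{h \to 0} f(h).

-63/8

Substitution gives 0/0; apply L'Hôpital's rule 3 times.
After differentiating numerator and denominator 3 times the quotient is (27*cos(3*h) + 486*tan(3*h)^4 + 648*tan(3*h)^2 + 162)/(-24); at h = 0 this is -63/8.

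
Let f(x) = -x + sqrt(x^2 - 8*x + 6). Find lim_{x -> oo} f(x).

-4

This has the form ∞ − ∞. Multiply and divide by the conjugate √(x^2 - 8*x + 6) + x.
That gives (-8x + 6) / (√(x^2 - 8*x + 6) + x).
Divide numerator and denominator by x: the limit is -8/(2·1) = -4.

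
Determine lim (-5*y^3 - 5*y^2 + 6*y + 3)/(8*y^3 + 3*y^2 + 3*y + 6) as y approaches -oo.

Numerator and denominator both have degree 3.
Dividing every term by y^3, all lower-order terms vanish and the limit is the ratio of leading coefficients, -5/(8) = -5/8.

-5/8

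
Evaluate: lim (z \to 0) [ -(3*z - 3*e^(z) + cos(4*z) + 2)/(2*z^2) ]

Substitution gives 0/0 (the numerator vanishes to order 2).
Expand each term to order z^2: the coefficient of z^2 in -3·e^(z) is -3/2 and in cos(4z) is -8.
Lower-order terms cancel with the polynomial part, so the numerator is (-19/2)·z^2 + o(z^2), and the limit is (-19/2)/(-2) = 19/4.

19/4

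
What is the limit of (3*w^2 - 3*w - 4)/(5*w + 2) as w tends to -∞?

The numerator has higher degree (2 > 1); the quotient behaves like (3/(5))·w^1 for large |w|.
As w → −∞ this diverges to -∞.

-∞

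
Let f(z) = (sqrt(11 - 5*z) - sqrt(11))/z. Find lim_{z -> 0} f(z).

-5*√(11)/22

Substitution gives 0/0. Multiply numerator and denominator by the conjugate √(11 - 5z) + √11.
The numerator becomes (11 - 5z) − 11 = -5z, so the expression simplifies to -5/(√(11 - 5z) + √11).
Letting z → 0 gives -5/(2√11) = -5*√(11)/22.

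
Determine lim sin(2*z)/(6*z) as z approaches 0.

Substitution gives 0/0.
Write it as (2/6)·sin(2z)/(2z); since sin(u)/u → 1, the limit is 1/3.

1/3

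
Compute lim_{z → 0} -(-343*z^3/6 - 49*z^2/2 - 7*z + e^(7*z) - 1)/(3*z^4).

Direct substitution gives 0/0.
Apply L'Hôpital: lim (-343*z^2/2 - 49*z + 7*e^(7*z) - 7)/(-12*z^3), still 0/0.
Apply L'Hôpital: lim (-343*z + 49*e^(7*z) - 49)/(-36*z^2), still 0/0.
Apply L'Hôpital: lim (343*e^(7*z) - 343)/(-72*z), still 0/0.
After 4 applications of L'Hôpital's rule the quotient is (2401*e^(7*z))/(-72); substituting z = 0 gives -2401/72.

-2401/72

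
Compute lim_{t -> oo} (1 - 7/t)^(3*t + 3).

The base → 1 and the exponent → ∞: a 1^∞ form.
Take logarithms: (3t + 3)·ln(1 - 7/t). Since ln(1+u) ~ u for small u, this behaves like (3t)·(-7/t) → -21.
So the limit is e^(-21).

e^(-21)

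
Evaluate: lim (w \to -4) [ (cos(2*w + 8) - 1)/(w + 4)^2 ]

Direct substitution gives 0/0.
Apply L'Hôpital: lim (-2*sin(2*w + 8))/(2*w + 8), still 0/0.
After 2 applications of L'Hôpital's rule the quotient is (-4*cos(2*w + 8))/(2); substituting w = -4 gives -2.

-2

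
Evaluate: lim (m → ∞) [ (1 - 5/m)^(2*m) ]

Write it as [(1 - 5/m)^m]^(2) · (1 - 5/m)^(0). The bracketed term tends to e^(-5) and the second factor to 1, so the limit is e^(-10).

e^(-10)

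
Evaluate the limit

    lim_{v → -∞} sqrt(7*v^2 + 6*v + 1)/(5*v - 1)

-√(7)/5

For large |v|, √(7*v^2 + 6*v + 1) ≈ √7·|v| and the denominator ≈ 5v.
Since v → −∞, |v| = −v, giving −√7/(5) = -√(7)/5.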